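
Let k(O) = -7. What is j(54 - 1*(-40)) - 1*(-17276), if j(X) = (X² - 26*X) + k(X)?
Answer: 23661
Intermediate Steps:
j(X) = -7 + X² - 26*X (j(X) = (X² - 26*X) - 7 = -7 + X² - 26*X)
j(54 - 1*(-40)) - 1*(-17276) = (-7 + (54 - 1*(-40))² - 26*(54 - 1*(-40))) - 1*(-17276) = (-7 + (54 + 40)² - 26*(54 + 40)) + 17276 = (-7 + 94² - 26*94) + 17276 = (-7 + 8836 - 2444) + 17276 = 6385 + 17276 = 23661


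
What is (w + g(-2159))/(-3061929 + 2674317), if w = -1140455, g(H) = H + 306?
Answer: 285577/96903 ≈ 2.9470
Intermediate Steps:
g(H) = 306 + H
(w + g(-2159))/(-3061929 + 2674317) = (-1140455 + (306 - 2159))/(-3061929 + 2674317) = (-1140455 - 1853)/(-387612) = -1142308*(-1/387612) = 285577/96903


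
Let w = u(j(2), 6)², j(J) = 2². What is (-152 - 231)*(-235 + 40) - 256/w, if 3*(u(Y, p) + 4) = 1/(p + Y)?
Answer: 1057383885/14161 ≈ 74669.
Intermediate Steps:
j(J) = 4
u(Y, p) = -4 + 1/(3*(Y + p)) (u(Y, p) = -4 + 1/(3*(p + Y)) = -4 + 1/(3*(Y + p)))
w = 14161/900 (w = ((⅓ - 4*4 - 4*6)/(4 + 6))² = ((⅓ - 16 - 24)/10)² = ((⅒)*(-119/3))² = (-119/30)² = 14161/900 ≈ 15.734)
(-152 - 231)*(-235 + 40) - 256/w = (-152 - 231)*(-235 + 40) - 256/14161/900 = -383*(-195) - 256*900/14161 = 74685 - 1*230400/14161 = 74685 - 230400/14161 = 1057383885/14161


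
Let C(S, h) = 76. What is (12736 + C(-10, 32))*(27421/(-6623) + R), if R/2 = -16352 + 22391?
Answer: 1024513796476/6623 ≈ 1.5469e+8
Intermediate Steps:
R = 12078 (R = 2*(-16352 + 22391) = 2*6039 = 12078)
(12736 + C(-10, 32))*(27421/(-6623) + R) = (12736 + 76)*(27421/(-6623) + 12078) = 12812*(27421*(-1/6623) + 12078) = 12812*(-27421/6623 + 12078) = 12812*(79965173/6623) = 1024513796476/6623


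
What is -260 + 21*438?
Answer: 8938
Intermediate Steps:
-260 + 21*438 = -260 + 9198 = 8938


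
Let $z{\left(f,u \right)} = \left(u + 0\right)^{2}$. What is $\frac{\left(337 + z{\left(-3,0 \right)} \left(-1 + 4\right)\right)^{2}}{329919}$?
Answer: $\frac{113569}{329919} \approx 0.34423$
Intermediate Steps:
$z{\left(f,u \right)} = u^{2}$
$\frac{\left(337 + z{\left(-3,0 \right)} \left(-1 + 4\right)\right)^{2}}{329919} = \frac{\left(337 + 0^{2} \left(-1 + 4\right)\right)^{2}}{329919} = \left(337 + 0 \cdot 3\right)^{2} \cdot \frac{1}{329919} = \left(337 + 0\right)^{2} \cdot \frac{1}{329919} = 337^{2} \cdot \frac{1}{329919} = 113569 \cdot \frac{1}{329919} = \frac{113569}{329919}$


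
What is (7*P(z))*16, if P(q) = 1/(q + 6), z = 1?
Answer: 16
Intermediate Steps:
P(q) = 1/(6 + q)
(7*P(z))*16 = (7/(6 + 1))*16 = (7/7)*16 = (7*(⅐))*16 = 1*16 = 16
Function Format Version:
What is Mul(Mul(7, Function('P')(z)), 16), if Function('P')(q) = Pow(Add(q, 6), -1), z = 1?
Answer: 16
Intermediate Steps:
Function('P')(q) = Pow(Add(6, q), -1)
Mul(Mul(7, Function('P')(z)), 16) = Mul(Mul(7, Pow(Add(6, 1), -1)), 16) = Mul(Mul(7, Pow(7, -1)), 16) = Mul(Mul(7, Rational(1, 7)), 16) = Mul(1, 16) = 16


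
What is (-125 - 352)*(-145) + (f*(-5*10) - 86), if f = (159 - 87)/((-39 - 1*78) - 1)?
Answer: 4077461/59 ≈ 69110.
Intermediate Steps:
f = -36/59 (f = 72/((-39 - 78) - 1) = 72/(-117 - 1) = 72/(-118) = 72*(-1/118) = -36/59 ≈ -0.61017)
(-125 - 352)*(-145) + (f*(-5*10) - 86) = (-125 - 352)*(-145) + (-(-180)*10/59 - 86) = -477*(-145) + (-36/59*(-50) - 86) = 69165 + (1800/59 - 86) = 69165 - 3274/59 = 4077461/59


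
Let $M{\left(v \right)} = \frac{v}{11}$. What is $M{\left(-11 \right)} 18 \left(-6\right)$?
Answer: $108$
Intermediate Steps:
$M{\left(v \right)} = \frac{v}{11}$ ($M{\left(v \right)} = v \frac{1}{11} = \frac{v}{11}$)
$M{\left(-11 \right)} 18 \left(-6\right) = \frac{1}{11} \left(-11\right) 18 \left(-6\right) = \left(-1\right) \left(-108\right) = 108$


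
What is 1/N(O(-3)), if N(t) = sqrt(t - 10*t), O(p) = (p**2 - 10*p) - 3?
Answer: -I/18 ≈ -0.055556*I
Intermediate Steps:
O(p) = -3 + p**2 - 10*p
N(t) = 3*sqrt(-t) (N(t) = sqrt(-9*t) = 3*sqrt(-t))
1/N(O(-3)) = 1/(3*sqrt(-(-3 + (-3)**2 - 10*(-3)))) = 1/(3*sqrt(-(-3 + 9 + 30))) = 1/(3*sqrt(-1*36)) = 1/(3*sqrt(-36)) = 1/(3*(6*I)) = 1/(18*I) = -I/18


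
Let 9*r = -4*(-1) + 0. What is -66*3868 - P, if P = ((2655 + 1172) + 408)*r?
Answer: -2314532/9 ≈ -2.5717e+5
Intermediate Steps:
r = 4/9 (r = (-4*(-1) + 0)/9 = (4 + 0)/9 = (⅑)*4 = 4/9 ≈ 0.44444)
P = 16940/9 (P = ((2655 + 1172) + 408)*(4/9) = (3827 + 408)*(4/9) = 4235*(4/9) = 16940/9 ≈ 1882.2)
-66*3868 - P = -66*3868 - 1*16940/9 = -1*255288 - 16940/9 = -255288 - 16940/9 = -2314532/9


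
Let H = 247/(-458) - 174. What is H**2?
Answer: 6390243721/209764 ≈ 30464.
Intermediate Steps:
H = -79939/458 (H = 247*(-1/458) - 174 = -247/458 - 174 = -79939/458 ≈ -174.54)
H**2 = (-79939/458)**2 = 6390243721/209764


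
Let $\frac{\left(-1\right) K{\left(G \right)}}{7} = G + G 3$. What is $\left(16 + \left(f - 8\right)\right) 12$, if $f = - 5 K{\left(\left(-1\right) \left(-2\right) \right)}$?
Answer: $3456$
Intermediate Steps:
$K{\left(G \right)} = - 28 G$ ($K{\left(G \right)} = - 7 \left(G + G 3\right) = - 7 \left(G + 3 G\right) = - 7 \cdot 4 G = - 28 G$)
$f = 280$ ($f = - 5 \left(- 28 \left(\left(-1\right) \left(-2\right)\right)\right) = - 5 \left(\left(-28\right) 2\right) = \left(-5\right) \left(-56\right) = 280$)
$\left(16 + \left(f - 8\right)\right) 12 = \left(16 + \left(280 - 8\right)\right) 12 = \left(16 + 272\right) 12 = 288 \cdot 12 = 3456$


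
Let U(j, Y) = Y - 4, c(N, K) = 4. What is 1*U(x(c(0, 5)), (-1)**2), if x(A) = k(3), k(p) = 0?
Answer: -3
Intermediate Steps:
x(A) = 0
U(j, Y) = -4 + Y
1*U(x(c(0, 5)), (-1)**2) = 1*(-4 + (-1)**2) = 1*(-4 + 1) = 1*(-3) = -3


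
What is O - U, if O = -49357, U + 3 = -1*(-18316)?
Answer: -67670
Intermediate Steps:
U = 18313 (U = -3 - 1*(-18316) = -3 + 18316 = 18313)
O - U = -49357 - 1*18313 = -49357 - 18313 = -67670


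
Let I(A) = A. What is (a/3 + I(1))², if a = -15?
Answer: 16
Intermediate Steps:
(a/3 + I(1))² = (-15/3 + 1)² = (-15*⅓ + 1)² = (-5 + 1)² = (-4)² = 16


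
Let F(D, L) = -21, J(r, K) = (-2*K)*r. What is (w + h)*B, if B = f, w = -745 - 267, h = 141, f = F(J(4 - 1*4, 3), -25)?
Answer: 18291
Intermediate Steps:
J(r, K) = -2*K*r
f = -21
w = -1012
B = -21
(w + h)*B = (-1012 + 141)*(-21) = -871*(-21) = 18291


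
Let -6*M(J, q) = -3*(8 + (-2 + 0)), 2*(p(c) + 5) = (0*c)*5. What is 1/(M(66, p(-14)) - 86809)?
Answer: -1/86806 ≈ -1.1520e-5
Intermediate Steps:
p(c) = -5 (p(c) = -5 + ((0*c)*5)/2 = -5 + (0*5)/2 = -5 + (½)*0 = -5 + 0 = -5)
M(J, q) = 3 (M(J, q) = -(-1)*(8 + (-2 + 0))/2 = -(-1)*(8 - 2)/2 = -(-1)*6/2 = -⅙*(-18) = 3)
1/(M(66, p(-14)) - 86809) = 1/(3 - 86809) = 1/(-86806) = -1/86806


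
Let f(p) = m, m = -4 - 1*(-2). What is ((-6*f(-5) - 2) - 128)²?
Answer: 13924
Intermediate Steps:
m = -2 (m = -4 + 2 = -2)
f(p) = -2
((-6*f(-5) - 2) - 128)² = ((-6*(-2) - 2) - 128)² = ((12 - 2) - 128)² = (10 - 128)² = (-118)² = 13924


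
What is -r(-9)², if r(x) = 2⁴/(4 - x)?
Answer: -256/169 ≈ -1.5148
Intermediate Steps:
r(x) = 16/(4 - x)
-r(-9)² = -(-16/(-4 - 9))² = -(-16/(-13))² = -(-16*(-1/13))² = -(16/13)² = -1*256/169 = -256/169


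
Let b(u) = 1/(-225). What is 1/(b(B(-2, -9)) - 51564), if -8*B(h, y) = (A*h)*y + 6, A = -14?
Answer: -225/11601901 ≈ -1.9393e-5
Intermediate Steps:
B(h, y) = -¾ + 7*h*y/4 (B(h, y) = -((-14*h)*y + 6)/8 = -(-14*h*y + 6)/8 = -(6 - 14*h*y)/8 = -¾ + 7*h*y/4)
b(u) = -1/225
1/(b(B(-2, -9)) - 51564) = 1/(-1/225 - 51564) = 1/(-11601901/225) = -225/11601901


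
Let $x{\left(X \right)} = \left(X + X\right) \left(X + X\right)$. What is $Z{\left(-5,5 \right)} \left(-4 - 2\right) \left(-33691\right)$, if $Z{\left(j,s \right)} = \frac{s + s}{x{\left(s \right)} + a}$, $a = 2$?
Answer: $\frac{336910}{17} \approx 19818.0$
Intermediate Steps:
$x{\left(X \right)} = 4 X^{2}$ ($x{\left(X \right)} = 2 X 2 X = 4 X^{2}$)
$Z{\left(j,s \right)} = \frac{2 s}{2 + 4 s^{2}}$ ($Z{\left(j,s \right)} = \frac{s + s}{4 s^{2} + 2} = \frac{2 s}{2 + 4 s^{2}}$)
$Z{\left(-5,5 \right)} \left(-4 - 2\right) \left(-33691\right) = \frac{5}{1 + 2 \cdot 5^{2}} \left(-4 - 2\right) \left(-33691\right) = \frac{5}{1 + 2 \cdot 25} \left(-6\right) \left(-33691\right) = \frac{5}{1 + 50} \left(-6\right) \left(-33691\right) = \frac{5}{51} \left(-6\right) \left(-33691\right) = \left(- \frac{10}{17}\right) \left(-33691\right) = \frac{336910}{17}$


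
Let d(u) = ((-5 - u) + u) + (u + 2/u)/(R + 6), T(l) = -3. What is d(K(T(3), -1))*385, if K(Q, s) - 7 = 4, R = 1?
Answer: -1310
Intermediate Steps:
K(Q, s) = 11 (K(Q, s) = 7 + 4 = 11)
d(u) = -5 + u/7 + 2/(7*u) (d(u) = ((-5 - u) + u) + (u + 2/u)/(1 + 6) = -5 + (u + 2/u)/7 = -5 + (u + 2/u)*(1/7) = -5 + (u/7 + 2/(7*u)) = -5 + u/7 + 2/(7*u))
d(K(T(3), -1))*385 = (-5 + (1/7)*11 + (2/7)/11)*385 = (-5 + 11/7 + (2/7)*(1/11))*385 = (-5 + 11/7 + 2/77)*385 = -262/77*385 = -1310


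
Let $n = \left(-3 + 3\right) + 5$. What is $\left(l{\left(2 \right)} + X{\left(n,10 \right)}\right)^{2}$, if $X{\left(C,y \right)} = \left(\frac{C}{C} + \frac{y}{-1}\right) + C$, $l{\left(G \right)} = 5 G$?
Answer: $36$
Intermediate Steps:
$n = 5$ ($n = 0 + 5 = 5$)
$X{\left(C,y \right)} = 1 + C - y$ ($X{\left(C,y \right)} = \left(1 + y \left(-1\right)\right) + C = \left(1 - y\right) + C = 1 + C - y$)
$\left(l{\left(2 \right)} + X{\left(n,10 \right)}\right)^{2} = \left(5 \cdot 2 + \left(1 + 5 - 10\right)\right)^{2} = \left(10 + \left(1 + 5 - 10\right)\right)^{2} = \left(10 - 4\right)^{2} = 6^{2} = 36$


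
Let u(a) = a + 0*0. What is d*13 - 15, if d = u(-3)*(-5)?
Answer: 180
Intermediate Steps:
u(a) = a (u(a) = a + 0 = a)
d = 15 (d = -3*(-5) = 15)
d*13 - 15 = 15*13 - 15 = 195 - 15 = 180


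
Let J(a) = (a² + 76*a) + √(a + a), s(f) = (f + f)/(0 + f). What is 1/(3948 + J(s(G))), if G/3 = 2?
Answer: 1/4106 ≈ 0.00024355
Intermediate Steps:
G = 6 (G = 3*2 = 6)
s(f) = 2 (s(f) = (2*f)/f = 2)
J(a) = a² + 76*a + √2*√a (J(a) = (a² + 76*a) + √(2*a) = (a² + 76*a) + √2*√a = a² + 76*a + √2*√a)
1/(3948 + J(s(G))) = 1/(3948 + (2² + 76*2 + √2*√2)) = 1/(3948 + (4 + 152 + 2)) = 1/(3948 + 158) = 1/4106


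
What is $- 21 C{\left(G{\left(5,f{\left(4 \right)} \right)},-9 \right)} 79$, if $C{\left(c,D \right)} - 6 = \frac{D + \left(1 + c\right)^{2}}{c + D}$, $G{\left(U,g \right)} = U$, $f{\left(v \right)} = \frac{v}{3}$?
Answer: $\frac{4977}{4} \approx 1244.3$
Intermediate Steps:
$f{\left(v \right)} = \frac{v}{3}$ ($f{\left(v \right)} = v \frac{1}{3} = \frac{v}{3}$)
$C{\left(c,D \right)} = 6 + \frac{D + \left(1 + c\right)^{2}}{D + c}$ ($C{\left(c,D \right)} = 6 + \frac{D + \left(1 + c\right)^{2}}{c + D} = 6 + \frac{D + \left(1 + c\right)^{2}}{D + c}$)
$- 21 C{\left(G{\left(5,f{\left(4 \right)} \right)},-9 \right)} 79 = - 21 \frac{\left(1 + 5\right)^{2} + 6 \cdot 5 + 7 \left(-9\right)}{-9 + 5} \cdot 79 = - 21 \frac{6^{2} + 30 - 63}{-4} \cdot 79 = - 21 \left(- \frac{36 + 30 - 63}{4}\right) 79 = - 21 \left(\left(- \frac{1}{4}\right) 3\right) 79 = \left(-21\right) \left(- \frac{3}{4}\right) 79 = \frac{63}{4} \cdot 79 = \frac{4977}{4}$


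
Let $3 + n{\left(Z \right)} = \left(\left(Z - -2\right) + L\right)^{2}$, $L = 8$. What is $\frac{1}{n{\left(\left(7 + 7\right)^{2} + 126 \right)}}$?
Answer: $\frac{1}{110221} \approx 9.0727 \cdot 10^{-6}$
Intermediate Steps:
$n{\left(Z \right)} = -3 + \left(10 + Z\right)^{2}$ ($n{\left(Z \right)} = -3 + \left(\left(Z - -2\right) + 8\right)^{2} = -3 + \left(\left(Z + 2\right) + 8\right)^{2} = -3 + \left(\left(2 + Z\right) + 8\right)^{2} = -3 + \left(10 + Z\right)^{2}$)
$\frac{1}{n{\left(\left(7 + 7\right)^{2} + 126 \right)}} = \frac{1}{-3 + \left(10 + \left(\left(7 + 7\right)^{2} + 126\right)\right)^{2}} = \frac{1}{-3 + \left(10 + \left(14^{2} + 126\right)\right)^{2}} = \frac{1}{-3 + \left(10 + \left(196 + 126\right)\right)^{2}} = \frac{1}{-3 + \left(10 + 322\right)^{2}} = \frac{1}{-3 + 332^{2}} = \frac{1}{-3 + 110224} = \frac{1}{110221}$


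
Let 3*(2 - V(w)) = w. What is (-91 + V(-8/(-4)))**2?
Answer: 72361/9 ≈ 8040.1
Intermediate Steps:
V(w) = 2 - w/3
(-91 + V(-8/(-4)))**2 = (-91 + (2 - (-8)/(3*(-4))))**2 = (-91 + (2 - (-8)*(-1)/(3*4)))**2 = (-91 + (2 - 1/3*2))**2 = (-91 + (2 - 2/3))**2 = (-91 + 4/3)**2 = (-269/3)**2 = 72361/9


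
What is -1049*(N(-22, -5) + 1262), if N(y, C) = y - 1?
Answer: -1299711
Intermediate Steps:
N(y, C) = -1 + y
-1049*(N(-22, -5) + 1262) = -1049*((-1 - 22) + 1262) = -1049*(-23 + 1262) = -1049*1239 = -1299711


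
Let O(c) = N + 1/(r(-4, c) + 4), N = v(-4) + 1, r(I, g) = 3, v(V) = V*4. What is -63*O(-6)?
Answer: 936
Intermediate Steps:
v(V) = 4*V
N = -15 (N = 4*(-4) + 1 = -16 + 1 = -15)
O(c) = -104/7 (O(c) = -15 + 1/(3 + 4) = -15 + 1/7 = -104/7)
-63*O(-6) = -63*(-104/7) = 936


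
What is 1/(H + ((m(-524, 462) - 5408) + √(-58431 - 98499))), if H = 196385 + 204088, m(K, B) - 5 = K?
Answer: 197273/77833351523 - I*√156930/155666703046 ≈ 2.5346e-6 - 2.5448e-9*I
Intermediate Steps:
m(K, B) = 5 + K
H = 400473
1/(H + ((m(-524, 462) - 5408) + √(-58431 - 98499))) = 1/(400473 + (((5 - 524) - 5408) + √(-58431 - 98499))) = 1/(400473 + ((-519 - 5408) + √(-156930))) = 1/(400473 + (-5927 + I*√156930)) = 1/(394546 + I*√156930)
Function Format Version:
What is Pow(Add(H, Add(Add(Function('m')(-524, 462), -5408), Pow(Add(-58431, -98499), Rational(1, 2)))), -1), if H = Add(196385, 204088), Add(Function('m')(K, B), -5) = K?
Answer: Add(Rational(197273, 77833351523), Mul(Rational(-1, 155666703046), I, Pow(156930, Rational(1, 2)))) ≈ Add(2.5346e-6, Mul(-2.5448e-9, I))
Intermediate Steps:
Function('m')(K, B) = Add(5, K)
H = 400473
Pow(Add(H, Add(Add(Function('m')(-524, 462), -5408), Pow(Add(-58431, -98499), Rational(1, 2)))), -1) = Pow(Add(400473, Add(Add(Add(5, -524), -5408), Pow(Add(-58431, -98499), Rational(1, 2)))), -1) = Pow(Add(400473, Add(Add(-519, -5408), Pow(-156930, Rational(1, 2)))), -1) = Pow(Add(400473, Add(-5927, Mul(I, Pow(156930, Rational(1, 2))))), -1) = Pow(Add(394546, Mul(I, Pow(156930, Rational(1, 2)))), -1)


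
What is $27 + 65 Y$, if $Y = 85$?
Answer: $5552$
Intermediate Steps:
$27 + 65 Y = 27 + 65 \cdot 85 = 27 + 5525 = 5552$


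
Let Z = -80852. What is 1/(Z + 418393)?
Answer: 1/337541 ≈ 2.9626e-6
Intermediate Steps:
1/(Z + 418393) = 1/(-80852 + 418393) = 1/337541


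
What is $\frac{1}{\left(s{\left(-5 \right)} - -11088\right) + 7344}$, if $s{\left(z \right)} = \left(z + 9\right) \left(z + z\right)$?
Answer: $\frac{1}{18392} \approx 5.4371 \cdot 10^{-5}$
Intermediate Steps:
$s{\left(z \right)} = 2 z \left(9 + z\right)$ ($s{\left(z \right)} = \left(9 + z\right) 2 z = 2 z \left(9 + z\right)$)
$\frac{1}{\left(s{\left(-5 \right)} - -11088\right) + 7344} = \frac{1}{\left(2 \left(-5\right) \left(9 - 5\right) - -11088\right) + 7344} = \frac{1}{\left(2 \left(-5\right) 4 + 11088\right) + 7344} = \frac{1}{\left(-40 + 11088\right) + 7344} = \frac{1}{11048 + 7344} = \frac{1}{18392}$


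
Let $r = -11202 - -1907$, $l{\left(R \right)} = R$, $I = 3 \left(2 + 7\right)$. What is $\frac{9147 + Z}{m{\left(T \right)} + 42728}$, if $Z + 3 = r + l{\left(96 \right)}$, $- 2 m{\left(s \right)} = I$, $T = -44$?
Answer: $- \frac{110}{85429} \approx -0.0012876$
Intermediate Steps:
$I = 27$ ($I = 3 \cdot 9 = 27$)
$r = -9295$ ($r = -11202 + 1907 = -9295$)
$m{\left(s \right)} = - \frac{27}{2}$ ($m{\left(s \right)} = \left(- \frac{1}{2}\right) 27 = - \frac{27}{2}$)
$Z = -9202$ ($Z = -3 + \left(-9295 + 96\right) = -3 - 9199 = -9202$)
$\frac{9147 + Z}{m{\left(T \right)} + 42728} = \frac{9147 - 9202}{- \frac{27}{2} + 42728} = - \frac{55}{\frac{85429}{2}} = \left(-55\right) \frac{2}{85429} = - \frac{110}{85429}$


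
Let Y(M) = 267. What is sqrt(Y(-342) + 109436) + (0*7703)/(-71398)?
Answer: sqrt(109703) ≈ 331.21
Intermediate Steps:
sqrt(Y(-342) + 109436) + (0*7703)/(-71398) = sqrt(267 + 109436) + (0*7703)/(-71398) = sqrt(109703) + 0*(-1/71398) = sqrt(109703) + 0 = sqrt(109703)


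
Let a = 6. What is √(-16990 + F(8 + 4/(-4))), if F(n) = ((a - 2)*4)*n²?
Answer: I*√16206 ≈ 127.3*I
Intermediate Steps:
F(n) = 16*n² (F(n) = ((6 - 2)*4)*n² = (4*4)*n² = 16*n²)
√(-16990 + F(8 + 4/(-4))) = √(-16990 + 16*(8 + 4/(-4))²) = √(-16990 + 16*(8 + 4*(-¼))²) = √(-16990 + 16*(8 - 1)²) = √(-16990 + 16*7²) = √(-16990 + 16*49) = √(-16990 + 784) = √(-16206) = I*√16206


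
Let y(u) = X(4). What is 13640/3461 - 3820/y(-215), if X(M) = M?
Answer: -3291615/3461 ≈ -951.06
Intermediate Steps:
y(u) = 4
13640/3461 - 3820/y(-215) = 13640/3461 - 3820/4 = 13640*(1/3461) - 3820*1/4 = 13640/3461 - 955 = -3291615/3461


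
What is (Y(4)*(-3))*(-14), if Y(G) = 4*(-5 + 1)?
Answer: -672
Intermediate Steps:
Y(G) = -16 (Y(G) = 4*(-4) = -16)
(Y(4)*(-3))*(-14) = -16*(-3)*(-14) = 48*(-14) = -672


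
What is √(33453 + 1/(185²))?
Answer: √1144928926/185 ≈ 182.90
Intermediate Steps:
√(33453 + 1/(185²)) = √(33453 + 1/34225) = √(1144928926/34225) = √1144928926/185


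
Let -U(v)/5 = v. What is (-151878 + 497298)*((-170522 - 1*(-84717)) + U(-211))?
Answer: -29274345000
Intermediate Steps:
U(v) = -5*v
(-151878 + 497298)*((-170522 - 1*(-84717)) + U(-211)) = (-151878 + 497298)*((-170522 - 1*(-84717)) - 5*(-211)) = 345420*((-170522 + 84717) + 1055) = 345420*(-85805 + 1055) = 345420*(-84750) = -29274345000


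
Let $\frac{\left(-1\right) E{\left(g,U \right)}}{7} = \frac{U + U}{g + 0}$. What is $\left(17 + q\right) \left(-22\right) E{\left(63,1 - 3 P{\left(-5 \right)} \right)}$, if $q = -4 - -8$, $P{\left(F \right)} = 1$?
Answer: $- \frac{616}{3} \approx -205.33$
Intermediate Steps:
$q = 4$ ($q = -4 + 8 = 4$)
$E{\left(g,U \right)} = - \frac{14 U}{g}$ ($E{\left(g,U \right)} = - 7 \frac{U + U}{g + 0} = - 7 \frac{2 U}{g} = - \frac{14 U}{g}$)
$\left(17 + q\right) \left(-22\right) E{\left(63,1 - 3 P{\left(-5 \right)} \right)} = \left(17 + 4\right) \left(-22\right) \left(- \frac{14 \left(1 - 3\right)}{63}\right) = 21 \left(-22\right) \left(\left(-14\right) \left(1 - 3\right) \frac{1}{63}\right) = - 462 \left(\left(-14\right) \left(-2\right) \frac{1}{63}\right) = \left(-462\right) \frac{4}{9} = - \frac{616}{3}$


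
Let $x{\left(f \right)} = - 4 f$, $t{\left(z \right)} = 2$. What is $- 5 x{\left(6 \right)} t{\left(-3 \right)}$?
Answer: $240$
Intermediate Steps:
$- 5 x{\left(6 \right)} t{\left(-3 \right)} = - 5 \left(\left(-4\right) 6\right) 2 = \left(-5\right) \left(-24\right) 2 = 120 \cdot 2 = 240$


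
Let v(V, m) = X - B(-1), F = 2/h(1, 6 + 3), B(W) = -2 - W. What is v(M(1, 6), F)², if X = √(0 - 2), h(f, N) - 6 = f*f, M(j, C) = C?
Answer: (1 + I*√2)² ≈ -1.0 + 2.8284*I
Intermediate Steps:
h(f, N) = 6 + f² (h(f, N) = 6 + f*f = 6 + f²)
X = I*√2 (X = √(-2) = I*√2 ≈ 1.4142*I)
F = 2/7 (F = 2/(6 + 1²) = 2/(6 + 1) = 2/7 ≈ 0.28571)
v(V, m) = 1 + I*√2 (v(V, m) = I*√2 - (-2 - 1*(-1)) = I*√2 - (-2 + 1) = I*√2 - 1*(-1) = I*√2 + 1 = 1 + I*√2)
v(M(1, 6), F)² = (1 + I*√2)²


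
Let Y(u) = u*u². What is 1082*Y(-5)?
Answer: -135250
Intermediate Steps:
Y(u) = u³
1082*Y(-5) = 1082*(-5)³ = 1082*(-125) = -135250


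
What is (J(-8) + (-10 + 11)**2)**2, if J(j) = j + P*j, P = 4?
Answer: 1521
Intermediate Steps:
J(j) = 5*j (J(j) = j + 4*j = 5*j)
(J(-8) + (-10 + 11)**2)**2 = (5*(-8) + (-10 + 11)**2)**2 = (-40 + 1**2)**2 = (-40 + 1)**2 = (-39)**2 = 1521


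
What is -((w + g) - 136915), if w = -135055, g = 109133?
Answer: 162837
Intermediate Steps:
-((w + g) - 136915) = -((-135055 + 109133) - 136915) = -(-25922 - 136915) = -1*(-162837) = 162837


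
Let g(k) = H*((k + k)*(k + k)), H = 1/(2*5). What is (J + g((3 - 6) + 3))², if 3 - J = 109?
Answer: 11236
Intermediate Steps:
J = -106 (J = 3 - 1*109 = 3 - 109 = -106)
H = ⅒ (H = 1/10 = 1*(⅒) = ⅒ ≈ 0.10000)
g(k) = 2*k²/5 (g(k) = ((k + k)*(k + k))/10 = ((2*k)*(2*k))/10 = (4*k²)/10 = 2*k²/5)
(J + g((3 - 6) + 3))² = (-106 + 2*((3 - 6) + 3)²/5)² = (-106 + 2*(-3 + 3)²/5)² = (-106 + (⅖)*0²)² = (-106 + (⅖)*0)² = (-106 + 0)² = (-106)² = 11236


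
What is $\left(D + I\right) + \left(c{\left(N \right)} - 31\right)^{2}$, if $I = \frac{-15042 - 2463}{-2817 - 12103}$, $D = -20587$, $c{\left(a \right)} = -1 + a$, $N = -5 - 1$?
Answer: $- \frac{57119211}{2984} \approx -19142.0$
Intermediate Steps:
$N = -6$ ($N = -5 - 1 = -6$)
$I = \frac{3501}{2984}$ ($I = - \frac{17505}{-14920} = \left(-17505\right) \left(- \frac{1}{14920}\right) = \frac{3501}{2984} \approx 1.1733$)
$\left(D + I\right) + \left(c{\left(N \right)} - 31\right)^{2} = \left(-20587 + \frac{3501}{2984}\right) + \left(\left(-1 - 6\right) - 31\right)^{2} = - \frac{61428107}{2984} + \left(-7 - 31\right)^{2} = - \frac{61428107}{2984} + \left(-38\right)^{2} = - \frac{61428107}{2984} + 1444 = - \frac{57119211}{2984}$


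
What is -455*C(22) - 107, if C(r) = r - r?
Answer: -107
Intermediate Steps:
C(r) = 0
-455*C(22) - 107 = -455*0 - 107 = 0 - 107 = -107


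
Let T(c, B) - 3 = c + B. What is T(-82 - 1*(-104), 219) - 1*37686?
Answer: -37442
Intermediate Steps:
T(c, B) = 3 + B + c (T(c, B) = 3 + (c + B) = 3 + (B + c) = 3 + B + c)
T(-82 - 1*(-104), 219) - 1*37686 = (3 + 219 + (-82 - 1*(-104))) - 1*37686 = (3 + 219 + (-82 + 104)) - 37686 = (3 + 219 + 22) - 37686 = 244 - 37686 = -37442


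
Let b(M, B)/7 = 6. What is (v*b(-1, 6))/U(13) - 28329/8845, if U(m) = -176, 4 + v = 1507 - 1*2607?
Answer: 25321191/97295 ≈ 260.25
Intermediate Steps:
b(M, B) = 42 (b(M, B) = 7*6 = 42)
v = -1104 (v = -4 + (1507 - 1*2607) = -4 + (1507 - 2607) = -4 - 1100 = -1104)
(v*b(-1, 6))/U(13) - 28329/8845 = -1104*42/(-176) - 28329/8845 = -46368*(-1/176) - 28329*1/8845 = 2898/11 - 28329/8845 = 25321191/97295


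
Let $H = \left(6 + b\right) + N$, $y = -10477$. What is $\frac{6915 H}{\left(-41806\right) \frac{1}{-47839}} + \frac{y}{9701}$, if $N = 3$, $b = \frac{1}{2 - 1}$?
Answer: $\frac{16045559255194}{202780003} \approx 79128.0$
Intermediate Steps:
$b = 1$ ($b = \frac{1}{2 - 1} = 1^{-1} = 1$)
$H = 10$ ($H = \left(6 + 1\right) + 3 = 7 + 3 = 10$)
$\frac{6915 H}{\left(-41806\right) \frac{1}{-47839}} + \frac{y}{9701} = \frac{6915 \cdot 10}{\left(-41806\right) \frac{1}{-47839}} - \frac{10477}{9701} = \frac{69150}{\left(-41806\right) \left(- \frac{1}{47839}\right)} - \frac{10477}{9701} = \frac{69150}{\frac{41806}{47839}} - \frac{10477}{9701} = 69150 \cdot \frac{47839}{41806} - \frac{10477}{9701} = \frac{1654033425}{20903} - \frac{10477}{9701} = \frac{16045559255194}{202780003}$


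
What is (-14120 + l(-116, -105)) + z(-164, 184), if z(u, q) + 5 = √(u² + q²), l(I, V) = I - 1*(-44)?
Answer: -14197 + 4*√3797 ≈ -13951.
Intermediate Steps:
l(I, V) = 44 + I (l(I, V) = I + 44 = 44 + I)
z(u, q) = -5 + √(q² + u²) (z(u, q) = -5 + √(u² + q²) = -5 + √(q² + u²))
(-14120 + l(-116, -105)) + z(-164, 184) = (-14120 + (44 - 116)) + (-5 + √(184² + (-164)²)) = (-14120 - 72) + (-5 + √(33856 + 26896)) = -14192 + (-5 + √60752) = -14192 + (-5 + 4*√3797) = -14197 + 4*√3797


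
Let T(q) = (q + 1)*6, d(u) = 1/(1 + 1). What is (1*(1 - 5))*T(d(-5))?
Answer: -36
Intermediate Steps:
d(u) = ½ (d(u) = 1/2 = ½)
T(q) = 6 + 6*q (T(q) = (1 + q)*6 = 6 + 6*q)
(1*(1 - 5))*T(d(-5)) = (1*(1 - 5))*(6 + 6*(½)) = (1*(-4))*(6 + 3) = -4*9 = -36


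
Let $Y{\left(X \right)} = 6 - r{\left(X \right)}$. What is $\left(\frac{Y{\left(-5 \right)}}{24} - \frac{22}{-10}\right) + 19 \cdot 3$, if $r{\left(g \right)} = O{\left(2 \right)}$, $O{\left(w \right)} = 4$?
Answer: $\frac{3557}{60} \approx 59.283$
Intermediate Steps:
$r{\left(g \right)} = 4$
$Y{\left(X \right)} = 2$ ($Y{\left(X \right)} = 6 - 4 = 2$)
$\left(\frac{Y{\left(-5 \right)}}{24} - \frac{22}{-10}\right) + 19 \cdot 3 = \left(\frac{2}{24} - \frac{22}{-10}\right) + 19 \cdot 3 = \left(2 \cdot \frac{1}{24} - - \frac{11}{5}\right) + 57 = \left(\frac{1}{12} + \frac{11}{5}\right) + 57 = \frac{137}{60} + 57 = \frac{3557}{60}$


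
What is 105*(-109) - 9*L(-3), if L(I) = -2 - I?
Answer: -11454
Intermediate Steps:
105*(-109) - 9*L(-3) = 105*(-109) - 9*(-2 - 1*(-3)) = -11445 - 9*(-2 + 3) = -11445 - 9*1 = -11445 - 9 = -11454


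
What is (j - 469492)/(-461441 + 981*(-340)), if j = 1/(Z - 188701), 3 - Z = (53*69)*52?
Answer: 177872678105/301188091622 ≈ 0.59057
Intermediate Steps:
Z = -190161 (Z = 3 - 53*69*52 = 3 - 3657*52 = 3 - 1*190164 = 3 - 190164 = -190161)
j = -1/378862 (j = 1/(-190161 - 188701) = 1/(-378862) = -1/378862 ≈ -2.6395e-6)
(j - 469492)/(-461441 + 981*(-340)) = (-1/378862 - 469492)/(-461441 + 981*(-340)) = -177872678105/(378862*(-461441 - 333540)) = -177872678105/378862/(-794981) = -177872678105/378862*(-1/794981) = 177872678105/301188091622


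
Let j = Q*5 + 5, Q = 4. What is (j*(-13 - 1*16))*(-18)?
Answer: 13050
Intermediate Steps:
j = 25 (j = 4*5 + 5 = 20 + 5 = 25)
(j*(-13 - 1*16))*(-18) = (25*(-13 - 1*16))*(-18) = (25*(-13 - 16))*(-18) = (25*(-29))*(-18) = -725*(-18) = 13050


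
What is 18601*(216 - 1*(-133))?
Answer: 6491749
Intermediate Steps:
18601*(216 - 1*(-133)) = 18601*(216 + 133) = 18601*349 = 6491749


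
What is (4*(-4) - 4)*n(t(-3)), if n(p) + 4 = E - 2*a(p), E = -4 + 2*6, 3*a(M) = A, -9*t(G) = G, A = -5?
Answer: -440/3 ≈ -146.67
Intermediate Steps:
t(G) = -G/9
a(M) = -5/3 (a(M) = (1/3)*(-5) = -5/3)
E = 8 (E = -4 + 12 = 8)
n(p) = 22/3 (n(p) = -4 + (8 - 2*(-5/3)) = -4 + (8 + 10/3) = -4 + 34/3 = 22/3)
(4*(-4) - 4)*n(t(-3)) = (4*(-4) - 4)*(22/3) = (-16 - 4)*(22/3) = -20*22/3 = -440/3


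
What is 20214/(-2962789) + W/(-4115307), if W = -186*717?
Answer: 103978883640/4064262103741 ≈ 0.025584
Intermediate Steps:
W = -133362
20214/(-2962789) + W/(-4115307) = 20214/(-2962789) - 133362/(-4115307) = 20214*(-1/2962789) - 133362*(-1/4115307) = -20214/2962789 + 44454/1371769 = 103978883640/4064262103741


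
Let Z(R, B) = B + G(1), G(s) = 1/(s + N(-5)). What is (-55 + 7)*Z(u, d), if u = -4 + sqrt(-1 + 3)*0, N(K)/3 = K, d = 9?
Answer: -3000/7 ≈ -428.57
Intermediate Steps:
N(K) = 3*K
u = -4 (u = -4 + sqrt(2)*0 = -4 + 0 = -4)
G(s) = 1/(-15 + s) (G(s) = 1/(s + 3*(-5)) = 1/(s - 15) = 1/(-15 + s))
Z(R, B) = -1/14 + B (Z(R, B) = B + 1/(-15 + 1) = B + 1/(-14) = B - 1/14 = -1/14 + B)
(-55 + 7)*Z(u, d) = (-55 + 7)*(-1/14 + 9) = -48*125/14 = -3000/7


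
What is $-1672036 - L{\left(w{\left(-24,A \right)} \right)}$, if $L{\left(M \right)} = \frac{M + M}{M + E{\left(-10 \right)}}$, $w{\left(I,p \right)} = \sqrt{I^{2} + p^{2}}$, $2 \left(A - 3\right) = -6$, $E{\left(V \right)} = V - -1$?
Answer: $- \frac{8360196}{5} \approx -1.672 \cdot 10^{6}$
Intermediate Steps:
$E{\left(V \right)} = 1 + V$ ($E{\left(V \right)} = V + 1 = 1 + V$)
$A = 0$ ($A = 3 + \frac{1}{2} \left(-6\right) = 3 - 3 = 0$)
$L{\left(M \right)} = \frac{2 M}{-9 + M}$ ($L{\left(M \right)} = \frac{M + M}{M + \left(1 - 10\right)} = \frac{2 M}{M - 9} = \frac{2 M}{-9 + M}$)
$-1672036 - L{\left(w{\left(-24,A \right)} \right)} = -1672036 - \frac{2 \sqrt{\left(-24\right)^{2} + 0^{2}}}{-9 + \sqrt{\left(-24\right)^{2} + 0^{2}}} = -1672036 - \frac{2 \sqrt{576 + 0}}{-9 + \sqrt{576 + 0}} = -1672036 - \frac{2 \sqrt{576}}{-9 + \sqrt{576}} = -1672036 - 2 \cdot 24 \frac{1}{-9 + 24} = -1672036 - 2 \cdot 24 \cdot \frac{1}{15} = -1672036 - \frac{16}{5} = - \frac{8360196}{5}$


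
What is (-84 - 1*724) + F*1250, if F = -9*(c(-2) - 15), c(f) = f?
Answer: 190442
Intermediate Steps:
F = 153 (F = -9*(-2 - 15) = -9*(-17) = 153)
(-84 - 1*724) + F*1250 = (-84 - 1*724) + 153*1250 = (-84 - 724) + 191250 = -808 + 191250 = 190442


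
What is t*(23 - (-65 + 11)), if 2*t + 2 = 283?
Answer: 21637/2 ≈ 10819.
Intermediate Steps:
t = 281/2 (t = -1 + (1/2)*283 = -1 + 283/2 = 281/2 ≈ 140.50)
t*(23 - (-65 + 11)) = 281*(23 - (-65 + 11))/2 = 281*(23 - 1*(-54))/2 = 281*(23 + 54)/2 = (281/2)*77 = 21637/2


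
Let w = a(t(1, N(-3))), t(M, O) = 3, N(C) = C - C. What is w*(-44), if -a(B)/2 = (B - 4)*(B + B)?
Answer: -528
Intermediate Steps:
N(C) = 0
a(B) = -4*B*(-4 + B) (a(B) = -2*(B - 4)*(B + B) = -2*(-4 + B)*2*B = -4*B*(-4 + B))
w = 12 (w = 4*3*(4 - 1*3) = 4*3*(4 - 3) = 4*3*1 = 12)
w*(-44) = 12*(-44) = -528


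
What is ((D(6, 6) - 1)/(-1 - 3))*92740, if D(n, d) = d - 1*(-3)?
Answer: -185480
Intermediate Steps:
D(n, d) = 3 + d (D(n, d) = d + 3 = 3 + d)
((D(6, 6) - 1)/(-1 - 3))*92740 = (((3 + 6) - 1)/(-1 - 3))*92740 = ((9 - 1)/(-4))*92740 = (8*(-¼))*92740 = -2*92740 = -185480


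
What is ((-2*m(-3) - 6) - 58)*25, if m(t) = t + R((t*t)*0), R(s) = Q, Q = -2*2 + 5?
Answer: -1500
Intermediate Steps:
Q = 1 (Q = -4 + 5 = 1)
R(s) = 1
m(t) = 1 + t (m(t) = t + 1 = 1 + t)
((-2*m(-3) - 6) - 58)*25 = ((-2*(1 - 3) - 6) - 58)*25 = ((-2*(-2) - 6) - 58)*25 = ((4 - 6) - 58)*25 = (-2 - 58)*25 = -60*25 = -1500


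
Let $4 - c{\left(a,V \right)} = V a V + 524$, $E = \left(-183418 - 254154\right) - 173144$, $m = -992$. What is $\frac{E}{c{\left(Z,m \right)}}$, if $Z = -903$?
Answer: $- \frac{152679}{222152318} \approx -0.00068727$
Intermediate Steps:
$E = -610716$ ($E = -437572 - 173144 = -610716$)
$c{\left(a,V \right)} = -520 - a V^{2}$ ($c{\left(a,V \right)} = 4 - \left(V a V + 524\right) = 4 - \left(a V^{2} + 524\right) = 4 - \left(524 + a V^{2}\right) = -520 - a V^{2}$)
$\frac{E}{c{\left(Z,m \right)}} = - \frac{610716}{-520 - - 903 \left(-992\right)^{2}} = - \frac{610716}{-520 - \left(-903\right) 984064} = - \frac{610716}{-520 + 888609792} = - \frac{610716}{888609272} = \left(-610716\right) \frac{1}{888609272} = - \frac{152679}{222152318}$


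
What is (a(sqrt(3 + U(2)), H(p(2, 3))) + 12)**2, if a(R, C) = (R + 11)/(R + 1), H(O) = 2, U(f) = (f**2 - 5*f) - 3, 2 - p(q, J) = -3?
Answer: (485*I + 598*sqrt(6))/(2*sqrt(6) + 5*I) ≈ 195.94 - 100.98*I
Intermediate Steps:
p(q, J) = 5 (p(q, J) = 2 - 1*(-3) = 2 + 3 = 5)
U(f) = -3 + f**2 - 5*f
a(R, C) = (11 + R)/(1 + R)
(a(sqrt(3 + U(2)), H(p(2, 3))) + 12)**2 = ((11 + sqrt(3 + (-3 + 2**2 - 5*2)))/(1 + sqrt(3 + (-3 + 2**2 - 5*2))) + 12)**2 = ((11 + sqrt(3 + (-3 + 4 - 10)))/(1 + sqrt(3 + (-3 + 4 - 10))) + 12)**2 = ((11 + sqrt(3 - 9))/(1 + sqrt(3 - 9)) + 12)**2 = ((11 + sqrt(-6))/(1 + sqrt(-6)) + 12)**2 = ((11 + I*sqrt(6))/(1 + I*sqrt(6)) + 12)**2 = (12 + (11 + I*sqrt(6))/(1 + I*sqrt(6)))**2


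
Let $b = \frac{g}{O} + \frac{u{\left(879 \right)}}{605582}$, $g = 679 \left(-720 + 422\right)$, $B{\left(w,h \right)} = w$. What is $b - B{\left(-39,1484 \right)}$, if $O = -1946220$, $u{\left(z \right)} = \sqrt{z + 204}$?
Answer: $\frac{38052461}{973110} + \frac{19 \sqrt{3}}{605582} \approx 39.104$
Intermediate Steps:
$u{\left(z \right)} = \sqrt{204 + z}$
$g = -202342$ ($g = 679 \left(-298\right) = -202342$)
$b = \frac{101171}{973110} + \frac{19 \sqrt{3}}{605582}$ ($b = - \frac{202342}{-1946220} + \frac{\sqrt{204 + 879}}{605582} = \left(-202342\right) \left(- \frac{1}{1946220}\right) + \sqrt{1083} \cdot \frac{1}{605582} = \frac{101171}{973110} + 19 \sqrt{3} \cdot \frac{1}{605582} = \frac{101171}{973110} + \frac{19 \sqrt{3}}{605582} \approx 0.10402$)
$b - B{\left(-39,1484 \right)} = \left(\frac{101171}{973110} + \frac{19 \sqrt{3}}{605582}\right) - -39 = \left(\frac{101171}{973110} + \frac{19 \sqrt{3}}{605582}\right) + 39 = \frac{38052461}{973110} + \frac{19 \sqrt{3}}{605582}$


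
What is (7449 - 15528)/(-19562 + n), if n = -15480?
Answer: 8079/35042 ≈ 0.23055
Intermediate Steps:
(7449 - 15528)/(-19562 + n) = (7449 - 15528)/(-19562 - 15480) = -8079/(-35042) = -8079*(-1/35042) = 8079/35042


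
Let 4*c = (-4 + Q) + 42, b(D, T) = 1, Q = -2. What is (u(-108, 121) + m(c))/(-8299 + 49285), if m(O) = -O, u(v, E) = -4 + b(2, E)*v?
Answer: -11/3726 ≈ -0.0029522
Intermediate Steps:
c = 9 (c = ((-4 - 2) + 42)/4 = (-6 + 42)/4 = (1/4)*36 = 9)
u(v, E) = -4 + v (u(v, E) = -4 + 1*v = -4 + v)
(u(-108, 121) + m(c))/(-8299 + 49285) = ((-4 - 108) - 1*9)/(-8299 + 49285) = (-112 - 9)/40986 = -121*1/40986 = -11/3726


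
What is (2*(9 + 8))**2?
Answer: 1156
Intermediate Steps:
(2*(9 + 8))**2 = (2*17)**2 = 34**2 = 1156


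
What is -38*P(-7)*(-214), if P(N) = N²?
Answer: 398468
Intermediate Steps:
-38*P(-7)*(-214) = -38*(-7)²*(-214) = -38*49*(-214) = -1862*(-214) = 398468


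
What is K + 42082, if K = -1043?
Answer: 41039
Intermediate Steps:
K + 42082 = -1043 + 42082 = 41039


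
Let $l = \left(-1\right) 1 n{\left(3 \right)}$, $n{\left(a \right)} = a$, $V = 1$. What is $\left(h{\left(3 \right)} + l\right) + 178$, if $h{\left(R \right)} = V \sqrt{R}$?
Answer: $175 + \sqrt{3} \approx 176.73$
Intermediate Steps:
$h{\left(R \right)} = \sqrt{R}$ ($h{\left(R \right)} = 1 \sqrt{R} = \sqrt{R}$)
$l = -3$ ($l = \left(-1\right) 1 \cdot 3 = \left(-1\right) 3 = -3$)
$\left(h{\left(3 \right)} + l\right) + 178 = \left(\sqrt{3} - 3\right) + 178 = \left(-3 + \sqrt{3}\right) + 178 = 175 + \sqrt{3}$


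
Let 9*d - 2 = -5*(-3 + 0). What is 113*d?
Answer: 1921/9 ≈ 213.44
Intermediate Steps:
d = 17/9 (d = 2/9 + (-5*(-3 + 0))/9 = 2/9 + (-5*(-3))/9 = 2/9 + (⅑)*15 = 2/9 + 5/3 = 17/9 ≈ 1.8889)
113*d = 113*(17/9) = 1921/9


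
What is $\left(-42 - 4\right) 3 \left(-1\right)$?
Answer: $138$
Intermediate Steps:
$\left(-42 - 4\right) 3 \left(-1\right) = \left(-46\right) \left(-3\right) = 138$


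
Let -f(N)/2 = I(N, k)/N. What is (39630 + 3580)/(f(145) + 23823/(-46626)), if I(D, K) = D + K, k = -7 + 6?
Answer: -97377623900/5627541 ≈ -17304.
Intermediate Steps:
k = -1
f(N) = -2*(-1 + N)/N (f(N) = -2*(N - 1)/N = -2*(-1 + N)/N)
(39630 + 3580)/(f(145) + 23823/(-46626)) = (39630 + 3580)/((-2 + 2/145) + 23823/(-46626)) = 43210/((-2 + 2*(1/145)) + 23823*(-1/46626)) = 43210/((-2 + 2/145) - 7941/15542) = 43210/(-288/145 - 7941/15542) = 43210/(-5627541/2253590) = 43210*(-2253590/5627541) = -97377623900/5627541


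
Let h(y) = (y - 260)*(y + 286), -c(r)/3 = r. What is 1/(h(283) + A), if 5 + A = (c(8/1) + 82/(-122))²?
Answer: 3721/50943147 ≈ 7.3042e-5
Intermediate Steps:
c(r) = -3*r
A = 2246420/3721 (A = -5 + (-24/1 + 82/(-122))² = -5 + (-24 + 82*(-1/122))² = -5 + (-3*8 - 41/61)² = -5 + (-24 - 41/61)² = -5 + (-1505/61)² = -5 + 2265025/3721 = 2246420/3721 ≈ 603.71)
h(y) = (-260 + y)*(286 + y)
1/(h(283) + A) = 1/((-74360 + 283² + 26*283) + 2246420/3721) = 1/((-74360 + 80089 + 7358) + 2246420/3721) = 1/(13087 + 2246420/3721) = 1/(50943147/3721) = 3721/50943147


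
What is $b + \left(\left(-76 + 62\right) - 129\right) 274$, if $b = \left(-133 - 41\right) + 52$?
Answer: $-39304$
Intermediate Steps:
$b = -122$ ($b = -174 + 52 = -122$)
$b + \left(\left(-76 + 62\right) - 129\right) 274 = -122 + \left(\left(-76 + 62\right) - 129\right) 274 = -122 + \left(-14 - 129\right) 274 = -122 - 39182 = -39304$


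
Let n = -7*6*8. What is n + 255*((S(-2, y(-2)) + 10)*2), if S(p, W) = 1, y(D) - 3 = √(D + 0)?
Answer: 5274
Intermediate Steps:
y(D) = 3 + √D (y(D) = 3 + √(D + 0) = 3 + √D)
n = -336 (n = -42*8 = -336)
n + 255*((S(-2, y(-2)) + 10)*2) = -336 + 255*((1 + 10)*2) = -336 + 255*(11*2) = -336 + 255*22 = -336 + 5610 = 5274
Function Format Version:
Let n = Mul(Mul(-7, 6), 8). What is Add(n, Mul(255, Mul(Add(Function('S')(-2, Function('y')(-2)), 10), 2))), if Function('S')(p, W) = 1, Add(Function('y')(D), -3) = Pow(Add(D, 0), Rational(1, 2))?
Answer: 5274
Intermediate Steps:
Function('y')(D) = Add(3, Pow(D, Rational(1, 2))) (Function('y')(D) = Add(3, Pow(Add(D, 0), Rational(1, 2))) = Add(3, Pow(D, Rational(1, 2))))
n = -336 (n = Mul(-42, 8) = -336)
Add(n, Mul(255, Mul(Add(Function('S')(-2, Function('y')(-2)), 10), 2))) = Add(-336, Mul(255, Mul(Add(1, 10), 2))) = Add(-336, Mul(255, Mul(11, 2))) = Add(-336, Mul(255, 22)) = Add(-336, 5610) = 5274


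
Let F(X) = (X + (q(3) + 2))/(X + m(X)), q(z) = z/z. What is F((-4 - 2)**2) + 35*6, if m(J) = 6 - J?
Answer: 433/2 ≈ 216.50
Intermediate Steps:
q(z) = 1
F(X) = 1/2 + X/6 (F(X) = (X + (1 + 2))/(X + (6 - X)) = (X + 3)/6 = (3 + X)*(1/6) = 1/2 + X/6)
F((-4 - 2)**2) + 35*6 = (1/2 + (-4 - 2)**2/6) + 35*6 = (1/2 + (1/6)*(-6)**2) + 210 = (1/2 + (1/6)*36) + 210 = (1/2 + 6) + 210 = 13/2 + 210 = 433/2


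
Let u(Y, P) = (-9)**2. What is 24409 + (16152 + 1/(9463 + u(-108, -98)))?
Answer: 387114185/9544 ≈ 40561.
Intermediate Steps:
u(Y, P) = 81
24409 + (16152 + 1/(9463 + u(-108, -98))) = 24409 + (16152 + 1/(9463 + 81)) = 24409 + (16152 + 1/9544) = 24409 + 154154689/9544 = 387114185/9544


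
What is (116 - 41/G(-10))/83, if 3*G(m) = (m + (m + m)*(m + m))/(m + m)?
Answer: 1590/1079 ≈ 1.4736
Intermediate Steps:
G(m) = (m + 4*m²)/(6*m) (G(m) = ((m + (m + m)*(m + m))/(m + m))/3 = ((m + (2*m)*(2*m))/((2*m)))/3 = ((m + 4*m²)*(1/(2*m)))/3 = ((m + 4*m²)/(2*m))/3 = (m + 4*m²)/(6*m))
(116 - 41/G(-10))/83 = (116 - 41/(⅙ + (⅔)*(-10)))/83 = (116 - 41/(⅙ - 20/3))*(1/83) = (116 - 41/(-13/2))*(1/83) = (116 - 41*(-2/13))*(1/83) = (116 + 82/13)*(1/83) = (1590/13)*(1/83) = 1590/1079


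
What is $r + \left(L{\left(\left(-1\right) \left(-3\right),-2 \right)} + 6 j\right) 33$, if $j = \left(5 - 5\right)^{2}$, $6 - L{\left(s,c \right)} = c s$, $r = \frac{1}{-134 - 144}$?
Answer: $\frac{110087}{278} \approx 396.0$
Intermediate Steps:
$r = - \frac{1}{278}$ ($r = \frac{1}{-278} = - \frac{1}{278} \approx -0.0035971$)
$L{\left(s,c \right)} = 6 - c s$
$j = 0$ ($j = 0^{2} = 0$)
$r + \left(L{\left(\left(-1\right) \left(-3\right),-2 \right)} + 6 j\right) 33 = - \frac{1}{278} + \left(\left(6 - - 2 \left(\left(-1\right) \left(-3\right)\right)\right) + 6 \cdot 0\right) 33 = - \frac{1}{278} + \left(\left(6 - \left(-2\right) 3\right) + 0\right) 33 = - \frac{1}{278} + \left(\left(6 + 6\right) + 0\right) 33 = - \frac{1}{278} + \left(12 + 0\right) 33 = - \frac{1}{278} + 12 \cdot 33 = - \frac{1}{278} + 396 = \frac{110087}{278}$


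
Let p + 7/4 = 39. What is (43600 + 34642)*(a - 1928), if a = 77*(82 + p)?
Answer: 1135174057/2 ≈ 5.6759e+8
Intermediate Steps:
p = 149/4 (p = -7/4 + 39 = 149/4 ≈ 37.250)
a = 36729/4 (a = 77*(82 + 149/4) = 77*(477/4) = 36729/4 ≈ 9182.3)
(43600 + 34642)*(a - 1928) = (43600 + 34642)*(36729/4 - 1928) = 78242*(29017/4) = 1135174057/2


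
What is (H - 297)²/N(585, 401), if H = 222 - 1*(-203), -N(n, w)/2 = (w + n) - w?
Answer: -8192/585 ≈ -14.003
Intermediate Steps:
N(n, w) = -2*n (N(n, w) = -2*((w + n) - w) = -2*((n + w) - w) = -2*n)
H = 425 (H = 222 + 203 = 425)
(H - 297)²/N(585, 401) = (425 - 297)²/((-2*585)) = 128²/(-1170) = 16384*(-1/1170) = -8192/585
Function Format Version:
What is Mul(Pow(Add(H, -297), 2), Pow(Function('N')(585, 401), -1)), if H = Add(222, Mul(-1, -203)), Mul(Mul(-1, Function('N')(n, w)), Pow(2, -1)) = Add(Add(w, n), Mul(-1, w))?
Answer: Rational(-8192, 585) ≈ -14.003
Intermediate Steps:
Function('N')(n, w) = Mul(-2, n) (Function('N')(n, w) = Mul(-2, Add(Add(w, n), Mul(-1, w))) = Mul(-2, Add(Add(n, w), Mul(-1, w))) = Mul(-2, n))
H = 425 (H = Add(222, 203) = 425)
Mul(Pow(Add(H, -297), 2), Pow(Function('N')(585, 401), -1)) = Mul(Pow(Add(425, -297), 2), Pow(Mul(-2, 585), -1)) = Mul(Pow(128, 2), Pow(-1170, -1)) = Mul(16384, Rational(-1, 1170)) = Rational(-8192, 585)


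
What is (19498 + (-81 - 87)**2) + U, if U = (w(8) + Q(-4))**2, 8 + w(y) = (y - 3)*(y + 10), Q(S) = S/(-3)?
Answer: 491998/9 ≈ 54666.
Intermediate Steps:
Q(S) = -S/3 (Q(S) = S*(-1/3) = -S/3)
w(y) = -8 + (-3 + y)*(10 + y) (w(y) = -8 + (y - 3)*(y + 10) = -8 + (-3 + y)*(10 + y))
U = 62500/9 (U = ((-38 + 8**2 + 7*8) - 1/3*(-4))**2 = ((-38 + 64 + 56) + 4/3)**2 = (82 + 4/3)**2 = (250/3)**2 = 62500/9 ≈ 6944.4)
(19498 + (-81 - 87)**2) + U = (19498 + (-81 - 87)**2) + 62500/9 = (19498 + (-168)**2) + 62500/9 = (19498 + 28224) + 62500/9 = 47722 + 62500/9 = 491998/9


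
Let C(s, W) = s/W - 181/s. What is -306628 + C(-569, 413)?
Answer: -72056909124/234997 ≈ -3.0663e+5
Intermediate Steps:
C(s, W) = -181/s + s/W
-306628 + C(-569, 413) = -306628 + (-181/(-569) - 569/413) = -306628 + (-181*(-1/569) - 569*1/413) = -306628 + (181/569 - 569/413) = -306628 - 249008/234997 = -72056909124/234997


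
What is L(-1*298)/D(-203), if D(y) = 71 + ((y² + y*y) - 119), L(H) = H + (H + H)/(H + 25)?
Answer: -40379/11243505 ≈ -0.0035913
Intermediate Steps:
L(H) = H + 2*H/(25 + H) (L(H) = H + (2*H)/(25 + H) = H + 2*H/(25 + H))
D(y) = -48 + 2*y² (D(y) = 71 + ((y² + y²) - 119) = 71 + (2*y² - 119) = 71 + (-119 + 2*y²) = -48 + 2*y²)
L(-1*298)/D(-203) = ((-1*298)*(27 - 1*298)/(25 - 1*298))/(-48 + 2*(-203)²) = (-298*(27 - 298)/(25 - 298))/(-48 + 2*41209) = (-298*(-271)/(-273))/(-48 + 82418) = -298*(-1/273)*(-271)/82370 = -80758/273*1/82370 = -40379/11243505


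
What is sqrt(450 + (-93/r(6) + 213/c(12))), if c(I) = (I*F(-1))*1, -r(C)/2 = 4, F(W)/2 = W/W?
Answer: sqrt(1882)/2 ≈ 21.691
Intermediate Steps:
F(W) = 2 (F(W) = 2*(W/W) = 2*1 = 2)
r(C) = -8 (r(C) = -2*4 = -8)
c(I) = 2*I (c(I) = (I*2)*1 = (2*I)*1 = 2*I)
sqrt(450 + (-93/r(6) + 213/c(12))) = sqrt(450 + (-93/(-8) + 213/((2*12)))) = sqrt(450 + (-93*(-1/8) + 213/24)) = sqrt(450 + (93/8 + 213*(1/24))) = sqrt(450 + (93/8 + 71/8)) = sqrt(450 + 41/2) = sqrt(941/2) = sqrt(1882)/2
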